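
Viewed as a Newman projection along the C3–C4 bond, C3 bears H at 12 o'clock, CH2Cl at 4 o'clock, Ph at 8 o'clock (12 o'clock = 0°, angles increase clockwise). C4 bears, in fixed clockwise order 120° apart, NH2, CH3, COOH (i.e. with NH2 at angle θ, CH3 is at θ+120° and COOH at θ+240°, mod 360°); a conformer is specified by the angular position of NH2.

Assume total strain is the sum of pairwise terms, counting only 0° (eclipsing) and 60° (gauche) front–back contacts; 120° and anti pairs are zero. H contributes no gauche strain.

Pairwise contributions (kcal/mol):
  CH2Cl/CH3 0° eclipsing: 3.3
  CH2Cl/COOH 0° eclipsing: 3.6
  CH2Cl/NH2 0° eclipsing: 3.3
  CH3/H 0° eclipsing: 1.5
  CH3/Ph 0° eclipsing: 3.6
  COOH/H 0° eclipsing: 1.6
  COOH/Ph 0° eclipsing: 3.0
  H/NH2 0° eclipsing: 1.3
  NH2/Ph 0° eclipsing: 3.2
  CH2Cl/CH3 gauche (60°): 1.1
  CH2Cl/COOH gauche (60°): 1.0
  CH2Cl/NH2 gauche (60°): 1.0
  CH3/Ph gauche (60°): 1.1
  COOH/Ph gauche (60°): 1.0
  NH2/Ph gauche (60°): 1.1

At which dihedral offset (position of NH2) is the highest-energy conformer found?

120°

NH2 at 0° (eclipsed): H(0°)/NH2(0°) eclipsed 1.3; CH2Cl(120°)/CH3(120°) eclipsed 3.3; Ph(240°)/COOH(240°) eclipsed 3.0 → 7.6 kcal/mol.
NH2 at 60° (staggered): CH2Cl(120°)/NH2(60°) gauche 1.0; CH2Cl(120°)/CH3(180°) gauche 1.1; Ph(240°)/CH3(180°) gauche 1.1; Ph(240°)/COOH(300°) gauche 1.0 → 4.2 kcal/mol.
NH2 at 120° (eclipsed): H(0°)/COOH(0°) eclipsed 1.6; CH2Cl(120°)/NH2(120°) eclipsed 3.3; Ph(240°)/CH3(240°) eclipsed 3.6 → 8.5 kcal/mol.
NH2 at 180° (staggered): CH2Cl(120°)/NH2(180°) gauche 1.0; CH2Cl(120°)/COOH(60°) gauche 1.0; Ph(240°)/NH2(180°) gauche 1.1; Ph(240°)/CH3(300°) gauche 1.1 → 4.2 kcal/mol.
NH2 at 240° (eclipsed): H(0°)/CH3(0°) eclipsed 1.5; CH2Cl(120°)/COOH(120°) eclipsed 3.6; Ph(240°)/NH2(240°) eclipsed 3.2 → 8.3 kcal/mol.
NH2 at 300° (staggered): CH2Cl(120°)/CH3(60°) gauche 1.1; CH2Cl(120°)/COOH(180°) gauche 1.0; Ph(240°)/NH2(300°) gauche 1.1; Ph(240°)/COOH(180°) gauche 1.0 → 4.2 kcal/mol.
The maximum (8.5 kcal/mol) occurs with NH2 at 120°.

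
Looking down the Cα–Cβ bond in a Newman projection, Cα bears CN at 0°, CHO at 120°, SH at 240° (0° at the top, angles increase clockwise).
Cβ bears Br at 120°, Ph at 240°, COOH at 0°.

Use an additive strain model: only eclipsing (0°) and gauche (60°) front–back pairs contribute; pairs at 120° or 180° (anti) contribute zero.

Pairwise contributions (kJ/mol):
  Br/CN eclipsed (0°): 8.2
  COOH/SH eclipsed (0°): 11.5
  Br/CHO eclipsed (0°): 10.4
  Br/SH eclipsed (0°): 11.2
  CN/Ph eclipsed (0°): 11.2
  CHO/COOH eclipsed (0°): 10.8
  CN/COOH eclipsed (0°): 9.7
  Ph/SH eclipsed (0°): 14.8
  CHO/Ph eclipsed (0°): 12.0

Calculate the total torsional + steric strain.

34.9 kJ/mol

This conformer (eclipsed): CN(0°)/COOH(0°) eclipsed 9.7; CHO(120°)/Br(120°) eclipsed 10.4; SH(240°)/Ph(240°) eclipsed 14.8 → 34.9 kJ/mol.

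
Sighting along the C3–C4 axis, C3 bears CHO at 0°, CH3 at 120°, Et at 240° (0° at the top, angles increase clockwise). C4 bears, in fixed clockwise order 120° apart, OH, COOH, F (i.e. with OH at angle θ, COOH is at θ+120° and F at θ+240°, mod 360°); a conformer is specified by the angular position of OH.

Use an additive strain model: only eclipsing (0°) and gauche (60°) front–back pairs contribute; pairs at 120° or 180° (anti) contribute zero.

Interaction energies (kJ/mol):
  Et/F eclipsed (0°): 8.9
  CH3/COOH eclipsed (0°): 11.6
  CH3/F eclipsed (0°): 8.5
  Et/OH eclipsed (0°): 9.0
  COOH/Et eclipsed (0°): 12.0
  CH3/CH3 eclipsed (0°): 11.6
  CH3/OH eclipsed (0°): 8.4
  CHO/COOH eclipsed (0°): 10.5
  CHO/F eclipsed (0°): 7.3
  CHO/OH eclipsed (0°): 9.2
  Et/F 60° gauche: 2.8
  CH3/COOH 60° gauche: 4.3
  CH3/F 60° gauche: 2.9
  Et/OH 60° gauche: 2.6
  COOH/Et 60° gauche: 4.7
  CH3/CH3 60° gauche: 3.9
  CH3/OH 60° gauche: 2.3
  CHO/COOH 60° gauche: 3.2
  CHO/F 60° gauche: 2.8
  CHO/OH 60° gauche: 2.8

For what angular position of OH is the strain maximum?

OH at 0° is eclipsed. CHO at 0° is eclipsed with OH at 0° (9.2); CH3 at 120° is eclipsed with COOH at 120° (11.6); Et at 240° is eclipsed with F at 240° (8.9). Total 29.7 kJ/mol.
OH at 60° is staggered. CHO at 0° is gauche with OH at 60° (2.8); CHO at 0° is gauche with F at 300° (2.8); CH3 at 120° is gauche with OH at 60° (2.3); CH3 at 120° is gauche with COOH at 180° (4.3); Et at 240° is gauche with COOH at 180° (4.7); Et at 240° is gauche with F at 300° (2.8). Total 19.7 kJ/mol.
OH at 120° is eclipsed. CHO at 0° is eclipsed with F at 0° (7.3); CH3 at 120° is eclipsed with OH at 120° (8.4); Et at 240° is eclipsed with COOH at 240° (12.0). Total 27.7 kJ/mol.
OH at 180° is staggered. CHO at 0° is gauche with COOH at 300° (3.2); CHO at 0° is gauche with F at 60° (2.8); CH3 at 120° is gauche with OH at 180° (2.3); CH3 at 120° is gauche with F at 60° (2.9); Et at 240° is gauche with OH at 180° (2.6); Et at 240° is gauche with COOH at 300° (4.7). Total 18.5 kJ/mol.
OH at 240° is eclipsed. CHO at 0° is eclipsed with COOH at 0° (10.5); CH3 at 120° is eclipsed with F at 120° (8.5); Et at 240° is eclipsed with OH at 240° (9.0). Total 28.0 kJ/mol.
OH at 300° is staggered. CHO at 0° is gauche with OH at 300° (2.8); CHO at 0° is gauche with COOH at 60° (3.2); CH3 at 120° is gauche with COOH at 60° (4.3); CH3 at 120° is gauche with F at 180° (2.9); Et at 240° is gauche with OH at 300° (2.6); Et at 240° is gauche with F at 180° (2.8). Total 18.6 kJ/mol.
The maximum (29.7 kJ/mol) occurs with OH at 0°.

0°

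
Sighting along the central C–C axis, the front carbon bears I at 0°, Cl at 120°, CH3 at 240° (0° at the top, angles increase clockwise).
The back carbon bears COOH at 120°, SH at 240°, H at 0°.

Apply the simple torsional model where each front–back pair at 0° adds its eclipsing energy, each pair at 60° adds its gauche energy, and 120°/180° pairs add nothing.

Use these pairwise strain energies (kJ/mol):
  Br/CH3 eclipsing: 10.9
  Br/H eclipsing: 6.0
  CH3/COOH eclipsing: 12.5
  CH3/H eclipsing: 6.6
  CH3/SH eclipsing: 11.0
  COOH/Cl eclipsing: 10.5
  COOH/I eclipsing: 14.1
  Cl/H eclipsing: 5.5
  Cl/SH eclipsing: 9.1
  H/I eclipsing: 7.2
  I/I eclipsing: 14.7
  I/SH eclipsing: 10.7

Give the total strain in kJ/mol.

28.7 kJ/mol

This conformer is eclipsed. I at 0° is eclipsed with H at 0° (7.2); Cl at 120° is eclipsed with COOH at 120° (10.5); CH3 at 240° is eclipsed with SH at 240° (11.0). Total 28.7 kJ/mol.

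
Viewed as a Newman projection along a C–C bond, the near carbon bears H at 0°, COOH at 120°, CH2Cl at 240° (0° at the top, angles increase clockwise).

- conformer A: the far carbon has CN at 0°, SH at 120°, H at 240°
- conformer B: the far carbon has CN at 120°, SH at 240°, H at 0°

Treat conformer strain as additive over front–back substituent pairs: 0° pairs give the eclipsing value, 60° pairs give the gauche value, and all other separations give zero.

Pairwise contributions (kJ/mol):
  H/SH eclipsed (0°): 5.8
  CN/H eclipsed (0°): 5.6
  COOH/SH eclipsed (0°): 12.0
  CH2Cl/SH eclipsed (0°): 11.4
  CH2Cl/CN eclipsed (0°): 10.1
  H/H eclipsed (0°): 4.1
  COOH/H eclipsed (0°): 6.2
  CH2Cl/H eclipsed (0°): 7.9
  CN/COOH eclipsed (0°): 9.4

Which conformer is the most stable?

A is eclipsed. H at 0° is eclipsed with CN at 0° (5.6); COOH at 120° is eclipsed with SH at 120° (12.0); CH2Cl at 240° is eclipsed with H at 240° (7.9). Total 25.5 kJ/mol.
B is eclipsed. H at 0° is eclipsed with H at 0° (4.1); COOH at 120° is eclipsed with CN at 120° (9.4); CH2Cl at 240° is eclipsed with SH at 240° (11.4). Total 24.9 kJ/mol.
B has the lowest total (24.9 kJ/mol).

B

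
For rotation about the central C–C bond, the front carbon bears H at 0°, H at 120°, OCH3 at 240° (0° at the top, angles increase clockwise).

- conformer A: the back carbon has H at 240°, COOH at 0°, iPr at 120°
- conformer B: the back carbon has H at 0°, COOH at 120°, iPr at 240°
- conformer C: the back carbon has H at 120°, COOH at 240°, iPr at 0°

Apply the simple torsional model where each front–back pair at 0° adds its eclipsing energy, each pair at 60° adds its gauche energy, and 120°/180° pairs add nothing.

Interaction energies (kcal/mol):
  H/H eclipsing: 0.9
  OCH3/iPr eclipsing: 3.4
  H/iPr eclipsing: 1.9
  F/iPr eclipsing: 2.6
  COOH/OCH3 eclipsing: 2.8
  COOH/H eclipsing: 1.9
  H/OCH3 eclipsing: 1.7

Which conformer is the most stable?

A

A (eclipsed): H(0°)/COOH(0°) eclipsed 1.9; H(120°)/iPr(120°) eclipsed 1.9; OCH3(240°)/H(240°) eclipsed 1.7 → 5.5 kcal/mol.
B (eclipsed): H(0°)/H(0°) eclipsed 0.9; H(120°)/COOH(120°) eclipsed 1.9; OCH3(240°)/iPr(240°) eclipsed 3.4 → 6.2 kcal/mol.
C (eclipsed): H(0°)/iPr(0°) eclipsed 1.9; H(120°)/H(120°) eclipsed 0.9; OCH3(240°)/COOH(240°) eclipsed 2.8 → 5.6 kcal/mol.
A has the lowest total (5.5 kcal/mol).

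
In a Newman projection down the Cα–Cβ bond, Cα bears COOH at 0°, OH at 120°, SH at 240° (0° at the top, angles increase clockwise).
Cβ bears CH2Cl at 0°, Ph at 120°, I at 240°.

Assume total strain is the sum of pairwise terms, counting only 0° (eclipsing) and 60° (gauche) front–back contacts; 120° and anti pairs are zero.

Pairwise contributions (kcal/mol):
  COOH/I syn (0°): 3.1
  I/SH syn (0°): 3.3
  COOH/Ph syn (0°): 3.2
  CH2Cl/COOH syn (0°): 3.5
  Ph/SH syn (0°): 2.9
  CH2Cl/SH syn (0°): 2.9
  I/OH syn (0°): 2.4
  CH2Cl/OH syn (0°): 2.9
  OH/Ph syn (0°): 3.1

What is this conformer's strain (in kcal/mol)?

This conformer (eclipsed): COOH(0°)/CH2Cl(0°) eclipsed 3.5; OH(120°)/Ph(120°) eclipsed 3.1; SH(240°)/I(240°) eclipsed 3.3 → 9.9 kcal/mol.

9.9 kcal/mol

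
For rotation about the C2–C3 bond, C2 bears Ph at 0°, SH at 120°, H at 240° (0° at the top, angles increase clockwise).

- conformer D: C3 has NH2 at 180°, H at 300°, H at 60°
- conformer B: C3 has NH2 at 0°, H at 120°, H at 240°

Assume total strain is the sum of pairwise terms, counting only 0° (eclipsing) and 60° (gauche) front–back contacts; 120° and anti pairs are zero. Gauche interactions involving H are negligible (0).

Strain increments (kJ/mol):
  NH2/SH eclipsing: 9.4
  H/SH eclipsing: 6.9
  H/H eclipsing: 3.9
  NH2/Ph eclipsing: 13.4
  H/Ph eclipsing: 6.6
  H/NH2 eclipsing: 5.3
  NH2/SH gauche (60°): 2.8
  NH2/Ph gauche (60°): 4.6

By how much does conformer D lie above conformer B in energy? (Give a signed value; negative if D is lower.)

D (staggered): SH(120°)/NH2(180°) gauche 2.8 → 2.8 kJ/mol.
B (eclipsed): Ph(0°)/NH2(0°) eclipsed 13.4; SH(120°)/H(120°) eclipsed 6.9; H(240°)/H(240°) eclipsed 3.9 → 24.2 kJ/mol.
E(D) − E(B) = 2.8 − 24.2 = -21.4 kJ/mol.

-21.4 kJ/mol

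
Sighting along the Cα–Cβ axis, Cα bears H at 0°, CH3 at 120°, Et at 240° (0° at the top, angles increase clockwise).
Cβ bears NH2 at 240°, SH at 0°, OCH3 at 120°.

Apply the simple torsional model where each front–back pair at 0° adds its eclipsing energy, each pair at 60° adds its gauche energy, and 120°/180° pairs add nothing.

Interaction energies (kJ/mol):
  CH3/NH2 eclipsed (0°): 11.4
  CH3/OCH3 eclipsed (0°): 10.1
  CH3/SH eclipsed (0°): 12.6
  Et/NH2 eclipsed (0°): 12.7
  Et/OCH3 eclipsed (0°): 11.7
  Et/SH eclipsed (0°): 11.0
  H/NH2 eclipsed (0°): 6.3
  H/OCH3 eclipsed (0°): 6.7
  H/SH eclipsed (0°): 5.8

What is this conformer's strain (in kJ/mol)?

This conformer is eclipsed. H at 0° is eclipsed with SH at 0° (5.8); CH3 at 120° is eclipsed with OCH3 at 120° (10.1); Et at 240° is eclipsed with NH2 at 240° (12.7). Total 28.6 kJ/mol.

28.6 kJ/mol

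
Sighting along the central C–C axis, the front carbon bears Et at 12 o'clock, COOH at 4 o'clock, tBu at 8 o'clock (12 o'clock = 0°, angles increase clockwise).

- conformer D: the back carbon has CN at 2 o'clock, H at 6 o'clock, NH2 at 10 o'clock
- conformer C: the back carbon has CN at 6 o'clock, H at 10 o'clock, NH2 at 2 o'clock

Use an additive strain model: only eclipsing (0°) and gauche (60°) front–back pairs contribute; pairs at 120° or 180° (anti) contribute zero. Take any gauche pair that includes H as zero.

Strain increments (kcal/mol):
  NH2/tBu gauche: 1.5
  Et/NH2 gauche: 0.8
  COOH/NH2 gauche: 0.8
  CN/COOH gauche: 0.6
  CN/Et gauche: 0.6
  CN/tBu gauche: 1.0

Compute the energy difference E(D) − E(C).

+0.3 kcal/mol

D (staggered): Et(0°)/CN(60°) gauche 0.6; Et(0°)/NH2(300°) gauche 0.8; COOH(120°)/CN(60°) gauche 0.6; tBu(240°)/NH2(300°) gauche 1.5 → 3.5 kcal/mol.
C (staggered): Et(0°)/NH2(60°) gauche 0.8; COOH(120°)/CN(180°) gauche 0.6; COOH(120°)/NH2(60°) gauche 0.8; tBu(240°)/CN(180°) gauche 1.0 → 3.2 kcal/mol.
E(D) − E(C) = 3.5 − 3.2 = +0.3 kcal/mol.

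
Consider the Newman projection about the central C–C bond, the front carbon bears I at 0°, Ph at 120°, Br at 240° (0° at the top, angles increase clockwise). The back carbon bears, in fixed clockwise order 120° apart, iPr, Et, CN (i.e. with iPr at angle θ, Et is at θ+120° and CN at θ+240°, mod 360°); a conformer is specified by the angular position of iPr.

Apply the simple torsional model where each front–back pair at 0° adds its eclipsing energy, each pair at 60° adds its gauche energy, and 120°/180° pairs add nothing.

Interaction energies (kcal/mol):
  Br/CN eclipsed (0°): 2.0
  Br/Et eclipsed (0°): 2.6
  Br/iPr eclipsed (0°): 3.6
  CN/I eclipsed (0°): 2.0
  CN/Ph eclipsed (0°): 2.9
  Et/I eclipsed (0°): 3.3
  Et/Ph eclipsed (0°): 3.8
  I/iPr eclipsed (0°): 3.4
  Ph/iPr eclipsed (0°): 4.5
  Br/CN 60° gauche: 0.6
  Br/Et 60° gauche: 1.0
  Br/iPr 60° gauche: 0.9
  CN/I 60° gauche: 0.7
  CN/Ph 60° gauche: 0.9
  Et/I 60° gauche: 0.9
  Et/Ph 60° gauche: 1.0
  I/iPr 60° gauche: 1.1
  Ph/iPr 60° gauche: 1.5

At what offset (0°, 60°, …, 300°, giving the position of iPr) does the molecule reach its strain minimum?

iPr at 0° (eclipsed): I–iPr eclipsed, Ph–Et eclipsed, Br–CN eclipsed; 3.4 + 3.8 + 2.0 = 9.2 kcal/mol.
iPr at 60° (staggered): I–iPr gauche, I–CN gauche, Ph–iPr gauche, Ph–Et gauche, Br–Et gauche, Br–CN gauche; 1.1 + 0.7 + 1.5 + 1.0 + 1.0 + 0.6 = 5.9 kcal/mol.
iPr at 120° (eclipsed): I–CN eclipsed, Ph–iPr eclipsed, Br–Et eclipsed; 2.0 + 4.5 + 2.6 = 9.1 kcal/mol.
iPr at 180° (staggered): I–Et gauche, I–CN gauche, Ph–iPr gauche, Ph–CN gauche, Br–iPr gauche, Br–Et gauche; 0.9 + 0.7 + 1.5 + 0.9 + 0.9 + 1.0 = 5.9 kcal/mol.
iPr at 240° (eclipsed): I–Et eclipsed, Ph–CN eclipsed, Br–iPr eclipsed; 3.3 + 2.9 + 3.6 = 9.8 kcal/mol.
iPr at 300° (staggered): I–iPr gauche, I–Et gauche, Ph–Et gauche, Ph–CN gauche, Br–iPr gauche, Br–CN gauche; 1.1 + 0.9 + 1.0 + 0.9 + 0.9 + 0.6 = 5.4 kcal/mol.
The minimum (5.4 kcal/mol) occurs with iPr at 300°.

300°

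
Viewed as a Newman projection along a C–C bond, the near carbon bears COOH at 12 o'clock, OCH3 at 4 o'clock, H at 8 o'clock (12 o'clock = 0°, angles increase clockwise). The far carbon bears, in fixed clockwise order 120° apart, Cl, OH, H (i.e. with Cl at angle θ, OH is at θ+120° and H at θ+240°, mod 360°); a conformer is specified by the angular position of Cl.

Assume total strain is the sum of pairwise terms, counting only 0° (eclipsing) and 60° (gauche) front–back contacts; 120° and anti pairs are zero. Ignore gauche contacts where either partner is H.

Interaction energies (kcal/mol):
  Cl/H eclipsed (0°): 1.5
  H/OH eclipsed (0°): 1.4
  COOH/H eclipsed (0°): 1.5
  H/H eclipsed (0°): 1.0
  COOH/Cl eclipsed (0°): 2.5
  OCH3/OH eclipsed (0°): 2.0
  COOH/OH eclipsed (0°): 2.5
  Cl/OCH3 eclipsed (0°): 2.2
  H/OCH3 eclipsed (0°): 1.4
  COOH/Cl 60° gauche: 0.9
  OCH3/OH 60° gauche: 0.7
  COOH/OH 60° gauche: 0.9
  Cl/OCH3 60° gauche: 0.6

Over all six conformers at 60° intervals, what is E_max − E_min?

Cl at 0° (eclipsed): COOH(0°)/Cl(0°) eclipsed 2.5; OCH3(120°)/OH(120°) eclipsed 2.0; H(240°)/H(240°) eclipsed 1.0 → 5.5 kcal/mol.
Cl at 60° (staggered): COOH(0°)/Cl(60°) gauche 0.9; OCH3(120°)/Cl(60°) gauche 0.6; OCH3(120°)/OH(180°) gauche 0.7 → 2.2 kcal/mol.
Cl at 120° (eclipsed): COOH(0°)/H(0°) eclipsed 1.5; OCH3(120°)/Cl(120°) eclipsed 2.2; H(240°)/OH(240°) eclipsed 1.4 → 5.1 kcal/mol.
Cl at 180° (staggered): COOH(0°)/OH(300°) gauche 0.9; OCH3(120°)/Cl(180°) gauche 0.6 → 1.5 kcal/mol.
Cl at 240° (eclipsed): COOH(0°)/OH(0°) eclipsed 2.5; OCH3(120°)/H(120°) eclipsed 1.4; H(240°)/Cl(240°) eclipsed 1.5 → 5.4 kcal/mol.
Cl at 300° (staggered): COOH(0°)/Cl(300°) gauche 0.9; COOH(0°)/OH(60°) gauche 0.9; OCH3(120°)/OH(60°) gauche 0.7 → 2.5 kcal/mol.
Max at 0° (5.5 kcal/mol), min at 180° (1.5 kcal/mol); barrier = 4.0 kcal/mol.

4.0 kcal/mol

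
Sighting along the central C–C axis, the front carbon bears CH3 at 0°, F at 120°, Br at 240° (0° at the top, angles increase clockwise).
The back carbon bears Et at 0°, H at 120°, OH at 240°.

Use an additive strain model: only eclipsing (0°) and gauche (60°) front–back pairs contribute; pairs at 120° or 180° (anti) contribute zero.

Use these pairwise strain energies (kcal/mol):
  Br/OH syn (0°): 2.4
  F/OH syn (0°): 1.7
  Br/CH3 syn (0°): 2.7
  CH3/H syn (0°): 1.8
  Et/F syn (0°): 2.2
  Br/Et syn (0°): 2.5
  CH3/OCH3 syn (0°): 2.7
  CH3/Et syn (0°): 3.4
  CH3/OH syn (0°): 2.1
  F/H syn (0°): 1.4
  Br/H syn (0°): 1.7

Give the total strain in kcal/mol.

This conformer is eclipsed. CH3 at 0° is eclipsed with Et at 0° (3.4); F at 120° is eclipsed with H at 120° (1.4); Br at 240° is eclipsed with OH at 240° (2.4). Total 7.2 kcal/mol.

7.2 kcal/mol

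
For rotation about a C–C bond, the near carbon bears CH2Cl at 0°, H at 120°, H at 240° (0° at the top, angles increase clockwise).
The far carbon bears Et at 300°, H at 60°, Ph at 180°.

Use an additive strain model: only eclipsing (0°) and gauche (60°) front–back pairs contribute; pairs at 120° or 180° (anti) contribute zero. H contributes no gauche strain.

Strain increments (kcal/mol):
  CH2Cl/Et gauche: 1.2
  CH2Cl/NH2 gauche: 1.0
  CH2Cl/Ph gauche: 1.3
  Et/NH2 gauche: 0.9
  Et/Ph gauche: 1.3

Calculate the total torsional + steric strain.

This conformer is staggered. CH2Cl at 0° is gauche with Et at 300° (1.2). Total 1.2 kcal/mol.

1.2 kcal/mol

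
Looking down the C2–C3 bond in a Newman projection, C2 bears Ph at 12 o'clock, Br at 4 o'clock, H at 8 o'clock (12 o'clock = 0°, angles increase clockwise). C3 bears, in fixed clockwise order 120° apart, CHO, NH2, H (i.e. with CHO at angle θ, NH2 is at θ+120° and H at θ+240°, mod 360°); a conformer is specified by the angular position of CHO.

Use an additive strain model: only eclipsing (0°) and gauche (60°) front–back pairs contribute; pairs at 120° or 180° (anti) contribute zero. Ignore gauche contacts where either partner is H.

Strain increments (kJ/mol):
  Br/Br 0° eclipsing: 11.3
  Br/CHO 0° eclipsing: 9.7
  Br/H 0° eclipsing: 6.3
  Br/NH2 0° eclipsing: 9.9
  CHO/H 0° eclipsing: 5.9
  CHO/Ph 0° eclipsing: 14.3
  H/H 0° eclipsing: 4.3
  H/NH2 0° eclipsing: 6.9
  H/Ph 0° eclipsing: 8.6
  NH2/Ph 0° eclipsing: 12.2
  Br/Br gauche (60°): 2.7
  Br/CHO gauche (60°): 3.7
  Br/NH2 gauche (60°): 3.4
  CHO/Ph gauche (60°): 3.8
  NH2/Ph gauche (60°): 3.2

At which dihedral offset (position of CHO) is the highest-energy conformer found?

0°

CHO at 0° (eclipsed): Ph–CHO eclipsed, Br–NH2 eclipsed, H–H eclipsed; 14.3 + 9.9 + 4.3 = 28.5 kJ/mol.
CHO at 60° (staggered): Ph–CHO gauche, Br–CHO gauche, Br–NH2 gauche; 3.8 + 3.7 + 3.4 = 10.9 kJ/mol.
CHO at 120° (eclipsed): Ph–H eclipsed, Br–CHO eclipsed, H–NH2 eclipsed; 8.6 + 9.7 + 6.9 = 25.2 kJ/mol.
CHO at 180° (staggered): Ph–NH2 gauche, Br–CHO gauche; 3.2 + 3.7 = 6.9 kJ/mol.
CHO at 240° (eclipsed): Ph–NH2 eclipsed, Br–H eclipsed, H–CHO eclipsed; 12.2 + 6.3 + 5.9 = 24.4 kJ/mol.
CHO at 300° (staggered): Ph–CHO gauche, Ph–NH2 gauche, Br–NH2 gauche; 3.8 + 3.2 + 3.4 = 10.4 kJ/mol.
The maximum (28.5 kJ/mol) occurs with CHO at 0°.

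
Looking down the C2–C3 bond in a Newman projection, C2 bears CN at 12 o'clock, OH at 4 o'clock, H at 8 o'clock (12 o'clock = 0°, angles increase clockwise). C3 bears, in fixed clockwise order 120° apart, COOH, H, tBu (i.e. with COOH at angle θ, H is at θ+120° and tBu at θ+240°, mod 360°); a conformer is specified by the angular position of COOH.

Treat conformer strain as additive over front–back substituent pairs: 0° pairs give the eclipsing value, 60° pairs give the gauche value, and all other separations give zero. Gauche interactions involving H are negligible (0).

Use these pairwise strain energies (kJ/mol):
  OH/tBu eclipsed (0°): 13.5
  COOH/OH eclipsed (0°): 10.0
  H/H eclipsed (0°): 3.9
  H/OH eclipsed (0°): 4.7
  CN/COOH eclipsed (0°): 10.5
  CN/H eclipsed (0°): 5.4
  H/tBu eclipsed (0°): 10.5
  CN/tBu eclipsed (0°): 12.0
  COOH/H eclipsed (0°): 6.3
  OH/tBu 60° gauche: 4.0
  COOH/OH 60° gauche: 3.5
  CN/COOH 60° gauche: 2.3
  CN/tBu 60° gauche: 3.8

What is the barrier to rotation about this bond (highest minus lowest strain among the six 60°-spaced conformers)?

COOH at 0° is eclipsed. CN at 0° is eclipsed with COOH at 0° (10.5); OH at 120° is eclipsed with H at 120° (4.7); H at 240° is eclipsed with tBu at 240° (10.5). Total 25.7 kJ/mol.
COOH at 60° is staggered. CN at 0° is gauche with COOH at 60° (2.3); CN at 0° is gauche with tBu at 300° (3.8); OH at 120° is gauche with COOH at 60° (3.5). Total 9.6 kJ/mol.
COOH at 120° is eclipsed. CN at 0° is eclipsed with tBu at 0° (12.0); OH at 120° is eclipsed with COOH at 120° (10.0); H at 240° is eclipsed with H at 240° (3.9). Total 25.9 kJ/mol.
COOH at 180° is staggered. CN at 0° is gauche with tBu at 60° (3.8); OH at 120° is gauche with COOH at 180° (3.5); OH at 120° is gauche with tBu at 60° (4.0). Total 11.3 kJ/mol.
COOH at 240° is eclipsed. CN at 0° is eclipsed with H at 0° (5.4); OH at 120° is eclipsed with tBu at 120° (13.5); H at 240° is eclipsed with COOH at 240° (6.3). Total 25.2 kJ/mol.
COOH at 300° is staggered. CN at 0° is gauche with COOH at 300° (2.3); OH at 120° is gauche with tBu at 180° (4.0). Total 6.3 kJ/mol.
Max at 120° (25.9 kJ/mol), min at 300° (6.3 kJ/mol); barrier = 19.6 kJ/mol.

19.6 kJ/mol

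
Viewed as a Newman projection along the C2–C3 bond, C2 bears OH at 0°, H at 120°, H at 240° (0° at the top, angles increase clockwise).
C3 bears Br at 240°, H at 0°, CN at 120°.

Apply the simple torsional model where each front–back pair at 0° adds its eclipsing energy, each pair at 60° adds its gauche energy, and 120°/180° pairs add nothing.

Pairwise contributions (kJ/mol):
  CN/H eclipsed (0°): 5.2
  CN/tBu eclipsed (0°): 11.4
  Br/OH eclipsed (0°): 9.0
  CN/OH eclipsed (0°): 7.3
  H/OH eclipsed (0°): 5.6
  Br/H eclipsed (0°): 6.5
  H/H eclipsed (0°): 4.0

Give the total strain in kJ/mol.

This conformer is eclipsed. OH at 0° is eclipsed with H at 0° (5.6); H at 120° is eclipsed with CN at 120° (5.2); H at 240° is eclipsed with Br at 240° (6.5). Total 17.3 kJ/mol.

17.3 kJ/mol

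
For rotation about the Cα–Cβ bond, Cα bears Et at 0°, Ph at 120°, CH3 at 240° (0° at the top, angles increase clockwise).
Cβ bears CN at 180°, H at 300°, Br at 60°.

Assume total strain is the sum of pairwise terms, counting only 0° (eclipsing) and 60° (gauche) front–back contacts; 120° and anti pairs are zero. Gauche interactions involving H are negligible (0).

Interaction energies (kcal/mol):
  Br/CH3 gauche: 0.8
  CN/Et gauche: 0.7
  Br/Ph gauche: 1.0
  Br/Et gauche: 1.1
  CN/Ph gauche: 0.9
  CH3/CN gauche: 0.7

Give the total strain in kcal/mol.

This conformer (staggered): Et(0°)/Br(60°) gauche 1.1; Ph(120°)/CN(180°) gauche 0.9; Ph(120°)/Br(60°) gauche 1.0; CH3(240°)/CN(180°) gauche 0.7 → 3.7 kcal/mol.

3.7 kcal/mol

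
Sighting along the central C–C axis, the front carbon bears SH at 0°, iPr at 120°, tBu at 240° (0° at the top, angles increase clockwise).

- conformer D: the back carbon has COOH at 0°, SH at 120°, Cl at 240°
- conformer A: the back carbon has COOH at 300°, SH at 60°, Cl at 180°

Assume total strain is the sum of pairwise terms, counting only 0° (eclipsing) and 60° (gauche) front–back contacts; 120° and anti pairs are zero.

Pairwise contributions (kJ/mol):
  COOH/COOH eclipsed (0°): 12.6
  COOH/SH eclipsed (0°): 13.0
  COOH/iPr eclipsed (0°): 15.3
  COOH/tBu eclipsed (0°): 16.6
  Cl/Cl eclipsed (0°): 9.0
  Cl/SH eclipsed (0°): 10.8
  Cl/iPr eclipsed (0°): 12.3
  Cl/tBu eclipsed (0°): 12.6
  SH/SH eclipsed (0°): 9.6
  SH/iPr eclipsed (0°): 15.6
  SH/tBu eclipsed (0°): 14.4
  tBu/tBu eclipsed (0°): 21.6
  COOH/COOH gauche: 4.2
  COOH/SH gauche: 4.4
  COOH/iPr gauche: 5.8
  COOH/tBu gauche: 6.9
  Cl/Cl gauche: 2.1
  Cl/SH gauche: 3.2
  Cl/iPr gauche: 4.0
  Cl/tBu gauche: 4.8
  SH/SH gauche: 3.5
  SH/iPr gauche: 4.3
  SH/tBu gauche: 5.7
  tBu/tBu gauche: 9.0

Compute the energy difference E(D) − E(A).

D (eclipsed): SH–COOH eclipsed, iPr–SH eclipsed, tBu–Cl eclipsed; 13.0 + 15.6 + 12.6 = 41.2 kJ/mol.
A (staggered): SH–COOH gauche, SH–SH gauche, iPr–SH gauche, iPr–Cl gauche, tBu–COOH gauche, tBu–Cl gauche; 4.4 + 3.5 + 4.3 + 4.0 + 6.9 + 4.8 = 27.9 kJ/mol.
E(D) − E(A) = 41.2 − 27.9 = +13.3 kJ/mol.

+13.3 kJ/mol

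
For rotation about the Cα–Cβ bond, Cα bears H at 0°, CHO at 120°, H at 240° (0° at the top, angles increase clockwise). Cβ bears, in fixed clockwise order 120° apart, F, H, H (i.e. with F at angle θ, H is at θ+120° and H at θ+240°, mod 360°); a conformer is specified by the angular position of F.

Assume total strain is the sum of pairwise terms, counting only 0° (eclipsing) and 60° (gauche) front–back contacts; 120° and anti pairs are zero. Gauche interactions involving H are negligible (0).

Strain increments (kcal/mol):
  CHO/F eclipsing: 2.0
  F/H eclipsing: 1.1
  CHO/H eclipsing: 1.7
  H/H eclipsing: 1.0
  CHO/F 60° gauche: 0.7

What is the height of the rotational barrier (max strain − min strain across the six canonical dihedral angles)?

F at 0° is eclipsed. H at 0° is eclipsed with F at 0° (1.1); CHO at 120° is eclipsed with H at 120° (1.7); H at 240° is eclipsed with H at 240° (1.0). Total 3.8 kcal/mol.
F at 60° is staggered. CHO at 120° is gauche with F at 60° (0.7). Total 0.7 kcal/mol.
F at 120° is eclipsed. H at 0° is eclipsed with H at 0° (1.0); CHO at 120° is eclipsed with F at 120° (2.0); H at 240° is eclipsed with H at 240° (1.0). Total 4.0 kcal/mol.
F at 180° is staggered. CHO at 120° is gauche with F at 180° (0.7). Total 0.7 kcal/mol.
F at 240° is eclipsed. H at 0° is eclipsed with H at 0° (1.0); CHO at 120° is eclipsed with H at 120° (1.7); H at 240° is eclipsed with F at 240° (1.1). Total 3.8 kcal/mol.
F at 300° (staggered): no non-H gauche contacts → 0.0 kcal/mol.
Max at 120° (4.0 kcal/mol), min at 300° (0.0 kcal/mol); barrier = 4.0 kcal/mol.

4.0 kcal/mol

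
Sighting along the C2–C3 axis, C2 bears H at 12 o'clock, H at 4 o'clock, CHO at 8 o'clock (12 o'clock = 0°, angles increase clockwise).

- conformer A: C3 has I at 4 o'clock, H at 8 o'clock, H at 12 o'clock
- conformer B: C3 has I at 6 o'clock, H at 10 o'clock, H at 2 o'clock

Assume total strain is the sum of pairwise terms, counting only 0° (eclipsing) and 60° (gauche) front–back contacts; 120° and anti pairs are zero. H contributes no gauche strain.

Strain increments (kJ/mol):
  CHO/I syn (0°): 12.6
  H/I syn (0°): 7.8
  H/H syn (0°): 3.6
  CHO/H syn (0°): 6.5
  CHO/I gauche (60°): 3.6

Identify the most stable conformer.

B

A (eclipsed): H(0°)/H(0°) eclipsed 3.6; H(120°)/I(120°) eclipsed 7.8; CHO(240°)/H(240°) eclipsed 6.5 → 17.9 kJ/mol.
B (staggered): CHO(240°)/I(180°) gauche 3.6 → 3.6 kJ/mol.
B has the lowest total (3.6 kJ/mol).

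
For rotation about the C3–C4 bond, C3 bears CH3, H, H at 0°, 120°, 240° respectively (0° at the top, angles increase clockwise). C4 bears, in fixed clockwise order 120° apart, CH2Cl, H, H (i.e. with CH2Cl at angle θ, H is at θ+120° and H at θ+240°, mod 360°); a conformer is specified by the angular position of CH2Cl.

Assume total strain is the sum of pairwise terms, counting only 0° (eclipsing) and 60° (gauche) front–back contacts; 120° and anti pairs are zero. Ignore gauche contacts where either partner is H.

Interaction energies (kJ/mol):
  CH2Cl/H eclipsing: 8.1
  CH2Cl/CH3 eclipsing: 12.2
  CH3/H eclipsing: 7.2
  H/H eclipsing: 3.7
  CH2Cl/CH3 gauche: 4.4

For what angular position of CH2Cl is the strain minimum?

180°

CH2Cl at 0° (eclipsed): CH3–CH2Cl eclipsed, H–H eclipsed, H–H eclipsed; 12.2 + 3.7 + 3.7 = 19.6 kJ/mol.
CH2Cl at 60° (staggered): CH3–CH2Cl gauche; 4.4 = 4.4 kJ/mol.
CH2Cl at 120° (eclipsed): CH3–H eclipsed, H–CH2Cl eclipsed, H–H eclipsed; 7.2 + 8.1 + 3.7 = 19.0 kJ/mol.
CH2Cl at 180° (staggered): no non-H gauche contacts → 0.0 kJ/mol.
CH2Cl at 240° (eclipsed): CH3–H eclipsed, H–H eclipsed, H–CH2Cl eclipsed; 7.2 + 3.7 + 8.1 = 19.0 kJ/mol.
CH2Cl at 300° (staggered): CH3–CH2Cl gauche; 4.4 = 4.4 kJ/mol.
The minimum (0.0 kJ/mol) occurs with CH2Cl at 180°.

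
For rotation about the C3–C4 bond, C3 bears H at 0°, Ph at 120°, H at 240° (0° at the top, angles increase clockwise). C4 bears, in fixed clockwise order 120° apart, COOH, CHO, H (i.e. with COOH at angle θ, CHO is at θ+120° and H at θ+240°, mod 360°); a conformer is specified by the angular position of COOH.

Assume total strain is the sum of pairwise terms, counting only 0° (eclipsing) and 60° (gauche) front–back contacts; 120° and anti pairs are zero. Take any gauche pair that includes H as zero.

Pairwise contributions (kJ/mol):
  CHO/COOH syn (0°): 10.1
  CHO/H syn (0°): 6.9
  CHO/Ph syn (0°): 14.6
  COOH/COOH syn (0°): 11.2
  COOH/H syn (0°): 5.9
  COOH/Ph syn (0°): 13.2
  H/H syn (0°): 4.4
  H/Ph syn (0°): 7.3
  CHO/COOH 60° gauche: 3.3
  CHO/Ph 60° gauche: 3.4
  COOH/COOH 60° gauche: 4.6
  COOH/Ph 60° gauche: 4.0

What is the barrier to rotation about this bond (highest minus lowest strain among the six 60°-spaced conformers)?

COOH at 0° (eclipsed): H(0°)/COOH(0°) eclipsed 5.9; Ph(120°)/CHO(120°) eclipsed 14.6; H(240°)/H(240°) eclipsed 4.4 → 24.9 kJ/mol.
COOH at 60° (staggered): Ph(120°)/COOH(60°) gauche 4.0; Ph(120°)/CHO(180°) gauche 3.4 → 7.4 kJ/mol.
COOH at 120° (eclipsed): H(0°)/H(0°) eclipsed 4.4; Ph(120°)/COOH(120°) eclipsed 13.2; H(240°)/CHO(240°) eclipsed 6.9 → 24.5 kJ/mol.
COOH at 180° (staggered): Ph(120°)/COOH(180°) gauche 4.0 → 4.0 kJ/mol.
COOH at 240° (eclipsed): H(0°)/CHO(0°) eclipsed 6.9; Ph(120°)/H(120°) eclipsed 7.3; H(240°)/COOH(240°) eclipsed 5.9 → 20.1 kJ/mol.
COOH at 300° (staggered): Ph(120°)/CHO(60°) gauche 3.4 → 3.4 kJ/mol.
Max at 0° (24.9 kJ/mol), min at 300° (3.4 kJ/mol); barrier = 21.5 kJ/mol.

21.5 kJ/mol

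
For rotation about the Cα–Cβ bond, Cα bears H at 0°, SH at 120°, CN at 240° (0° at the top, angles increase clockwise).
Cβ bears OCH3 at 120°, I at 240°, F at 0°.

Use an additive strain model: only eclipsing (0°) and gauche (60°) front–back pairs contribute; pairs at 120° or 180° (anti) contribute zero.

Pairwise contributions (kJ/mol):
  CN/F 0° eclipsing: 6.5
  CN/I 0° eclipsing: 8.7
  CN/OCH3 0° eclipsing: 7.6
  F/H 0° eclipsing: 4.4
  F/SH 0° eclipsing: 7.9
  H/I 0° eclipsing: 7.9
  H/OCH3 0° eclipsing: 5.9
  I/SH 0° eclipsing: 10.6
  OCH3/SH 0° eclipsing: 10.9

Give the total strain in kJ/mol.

This conformer (eclipsed): H(0°)/F(0°) eclipsed 4.4; SH(120°)/OCH3(120°) eclipsed 10.9; CN(240°)/I(240°) eclipsed 8.7 → 24.0 kJ/mol.

24.0 kJ/mol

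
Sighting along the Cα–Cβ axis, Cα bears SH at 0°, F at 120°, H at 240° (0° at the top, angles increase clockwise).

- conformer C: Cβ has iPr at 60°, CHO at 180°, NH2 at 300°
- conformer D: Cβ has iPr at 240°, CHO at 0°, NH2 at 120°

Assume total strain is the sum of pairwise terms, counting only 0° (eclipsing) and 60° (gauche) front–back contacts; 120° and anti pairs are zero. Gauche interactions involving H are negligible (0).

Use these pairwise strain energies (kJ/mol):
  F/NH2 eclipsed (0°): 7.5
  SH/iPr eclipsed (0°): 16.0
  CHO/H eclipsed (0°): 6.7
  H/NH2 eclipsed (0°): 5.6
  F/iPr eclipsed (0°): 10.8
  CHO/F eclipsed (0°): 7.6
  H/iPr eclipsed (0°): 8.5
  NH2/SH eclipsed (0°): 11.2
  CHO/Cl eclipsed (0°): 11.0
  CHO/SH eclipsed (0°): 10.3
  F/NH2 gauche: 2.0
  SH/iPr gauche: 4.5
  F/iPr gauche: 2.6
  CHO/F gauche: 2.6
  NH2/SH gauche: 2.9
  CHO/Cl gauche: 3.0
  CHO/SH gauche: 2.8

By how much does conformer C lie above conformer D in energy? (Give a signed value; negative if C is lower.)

-13.7 kJ/mol

C (staggered): SH–iPr gauche, SH–NH2 gauche, F–iPr gauche, F–CHO gauche; 4.5 + 2.9 + 2.6 + 2.6 = 12.6 kJ/mol.
D (eclipsed): SH–CHO eclipsed, F–NH2 eclipsed, H–iPr eclipsed; 10.3 + 7.5 + 8.5 = 26.3 kJ/mol.
E(C) − E(D) = 12.6 − 26.3 = -13.7 kJ/mol.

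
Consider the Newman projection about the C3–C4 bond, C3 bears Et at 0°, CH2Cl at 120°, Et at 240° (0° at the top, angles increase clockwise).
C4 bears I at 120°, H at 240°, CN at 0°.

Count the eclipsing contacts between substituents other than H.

Non-H eclipsing pairs: Et(0°)/CN(0°); CH2Cl(120°)/I(120°) — 2 interactions.

2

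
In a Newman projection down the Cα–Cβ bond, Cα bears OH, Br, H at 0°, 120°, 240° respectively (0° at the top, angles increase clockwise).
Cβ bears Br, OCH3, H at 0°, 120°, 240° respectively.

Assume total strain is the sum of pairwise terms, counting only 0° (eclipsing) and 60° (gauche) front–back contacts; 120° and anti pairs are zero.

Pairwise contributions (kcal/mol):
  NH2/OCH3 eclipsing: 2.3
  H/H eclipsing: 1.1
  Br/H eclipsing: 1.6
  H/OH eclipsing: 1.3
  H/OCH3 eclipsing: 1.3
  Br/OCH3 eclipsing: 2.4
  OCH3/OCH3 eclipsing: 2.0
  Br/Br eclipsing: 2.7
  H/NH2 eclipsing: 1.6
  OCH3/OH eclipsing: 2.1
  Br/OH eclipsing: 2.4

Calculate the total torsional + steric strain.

5.9 kcal/mol

This conformer is eclipsed. OH at 0° is eclipsed with Br at 0° (2.4); Br at 120° is eclipsed with OCH3 at 120° (2.4); H at 240° is eclipsed with H at 240° (1.1). Total 5.9 kcal/mol.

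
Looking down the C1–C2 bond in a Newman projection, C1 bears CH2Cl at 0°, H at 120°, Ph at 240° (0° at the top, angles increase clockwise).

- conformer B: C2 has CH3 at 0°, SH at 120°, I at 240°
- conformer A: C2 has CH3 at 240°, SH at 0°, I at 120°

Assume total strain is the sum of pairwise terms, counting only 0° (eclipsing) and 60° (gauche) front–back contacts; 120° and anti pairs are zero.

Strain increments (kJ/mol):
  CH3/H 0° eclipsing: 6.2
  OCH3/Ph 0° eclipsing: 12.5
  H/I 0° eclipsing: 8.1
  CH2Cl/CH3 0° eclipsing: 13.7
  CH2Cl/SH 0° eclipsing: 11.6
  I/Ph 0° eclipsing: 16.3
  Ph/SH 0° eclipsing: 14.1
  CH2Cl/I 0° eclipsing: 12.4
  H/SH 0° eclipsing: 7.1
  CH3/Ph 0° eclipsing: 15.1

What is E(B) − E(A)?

+2.3 kJ/mol

B (eclipsed): CH2Cl(0°)/CH3(0°) eclipsed 13.7; H(120°)/SH(120°) eclipsed 7.1; Ph(240°)/I(240°) eclipsed 16.3 → 37.1 kJ/mol.
A (eclipsed): CH2Cl(0°)/SH(0°) eclipsed 11.6; H(120°)/I(120°) eclipsed 8.1; Ph(240°)/CH3(240°) eclipsed 15.1 → 34.8 kJ/mol.
E(B) − E(A) = 37.1 − 34.8 = +2.3 kJ/mol.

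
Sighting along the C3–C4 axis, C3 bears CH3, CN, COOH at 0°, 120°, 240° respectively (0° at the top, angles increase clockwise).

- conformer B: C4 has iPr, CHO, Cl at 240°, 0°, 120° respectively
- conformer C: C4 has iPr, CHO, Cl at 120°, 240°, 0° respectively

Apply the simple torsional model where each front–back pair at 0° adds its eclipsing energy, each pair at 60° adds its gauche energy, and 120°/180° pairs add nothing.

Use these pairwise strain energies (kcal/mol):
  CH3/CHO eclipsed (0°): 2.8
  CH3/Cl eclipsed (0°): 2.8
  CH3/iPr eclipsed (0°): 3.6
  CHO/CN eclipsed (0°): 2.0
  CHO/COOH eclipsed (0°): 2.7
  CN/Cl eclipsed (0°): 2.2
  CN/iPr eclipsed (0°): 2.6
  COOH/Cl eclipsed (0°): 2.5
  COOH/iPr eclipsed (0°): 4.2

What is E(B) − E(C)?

+1.1 kcal/mol

B (eclipsed): CH3–CHO eclipsed, CN–Cl eclipsed, COOH–iPr eclipsed; 2.8 + 2.2 + 4.2 = 9.2 kcal/mol.
C (eclipsed): CH3–Cl eclipsed, CN–iPr eclipsed, COOH–CHO eclipsed; 2.8 + 2.6 + 2.7 = 8.1 kcal/mol.
E(B) − E(C) = 9.2 − 8.1 = +1.1 kcal/mol.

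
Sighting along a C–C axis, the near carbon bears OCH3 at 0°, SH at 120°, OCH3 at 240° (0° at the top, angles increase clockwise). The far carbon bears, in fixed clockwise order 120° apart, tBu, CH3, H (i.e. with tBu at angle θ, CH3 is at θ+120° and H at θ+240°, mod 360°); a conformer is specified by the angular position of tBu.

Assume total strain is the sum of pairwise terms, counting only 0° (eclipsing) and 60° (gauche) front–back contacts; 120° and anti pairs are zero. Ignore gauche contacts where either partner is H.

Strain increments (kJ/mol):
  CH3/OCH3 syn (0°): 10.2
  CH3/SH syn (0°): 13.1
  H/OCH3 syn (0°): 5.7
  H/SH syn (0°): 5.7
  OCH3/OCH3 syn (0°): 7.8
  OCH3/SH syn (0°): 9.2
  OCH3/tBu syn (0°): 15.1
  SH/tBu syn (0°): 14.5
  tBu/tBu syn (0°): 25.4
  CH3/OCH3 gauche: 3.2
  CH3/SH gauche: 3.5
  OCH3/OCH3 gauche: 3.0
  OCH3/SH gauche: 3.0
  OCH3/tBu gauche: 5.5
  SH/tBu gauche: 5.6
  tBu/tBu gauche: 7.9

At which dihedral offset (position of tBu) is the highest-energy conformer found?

tBu at 0° (eclipsed): OCH3(0°)/tBu(0°) eclipsed 15.1; SH(120°)/CH3(120°) eclipsed 13.1; OCH3(240°)/H(240°) eclipsed 5.7 → 33.9 kJ/mol.
tBu at 60° (staggered): OCH3(0°)/tBu(60°) gauche 5.5; SH(120°)/tBu(60°) gauche 5.6; SH(120°)/CH3(180°) gauche 3.5; OCH3(240°)/CH3(180°) gauche 3.2 → 17.8 kJ/mol.
tBu at 120° (eclipsed): OCH3(0°)/H(0°) eclipsed 5.7; SH(120°)/tBu(120°) eclipsed 14.5; OCH3(240°)/CH3(240°) eclipsed 10.2 → 30.4 kJ/mol.
tBu at 180° (staggered): OCH3(0°)/CH3(300°) gauche 3.2; SH(120°)/tBu(180°) gauche 5.6; OCH3(240°)/tBu(180°) gauche 5.5; OCH3(240°)/CH3(300°) gauche 3.2 → 17.5 kJ/mol.
tBu at 240° (eclipsed): OCH3(0°)/CH3(0°) eclipsed 10.2; SH(120°)/H(120°) eclipsed 5.7; OCH3(240°)/tBu(240°) eclipsed 15.1 → 31.0 kJ/mol.
tBu at 300° (staggered): OCH3(0°)/tBu(300°) gauche 5.5; OCH3(0°)/CH3(60°) gauche 3.2; SH(120°)/CH3(60°) gauche 3.5; OCH3(240°)/tBu(300°) gauche 5.5 → 17.7 kJ/mol.
The maximum (33.9 kJ/mol) occurs with tBu at 0°.

0°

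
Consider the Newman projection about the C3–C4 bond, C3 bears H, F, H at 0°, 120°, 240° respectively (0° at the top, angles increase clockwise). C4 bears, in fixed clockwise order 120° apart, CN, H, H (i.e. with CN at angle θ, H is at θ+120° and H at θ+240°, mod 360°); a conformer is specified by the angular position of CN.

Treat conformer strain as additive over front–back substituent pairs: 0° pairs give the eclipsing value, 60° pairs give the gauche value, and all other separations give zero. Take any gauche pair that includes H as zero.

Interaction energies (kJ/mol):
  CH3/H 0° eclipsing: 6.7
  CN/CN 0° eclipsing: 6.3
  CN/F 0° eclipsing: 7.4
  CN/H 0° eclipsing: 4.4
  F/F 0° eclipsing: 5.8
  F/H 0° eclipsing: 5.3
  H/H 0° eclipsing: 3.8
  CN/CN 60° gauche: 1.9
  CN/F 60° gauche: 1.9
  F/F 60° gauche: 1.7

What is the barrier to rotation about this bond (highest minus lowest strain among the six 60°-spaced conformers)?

CN at 0° (eclipsed): H(0°)/CN(0°) eclipsed 4.4; F(120°)/H(120°) eclipsed 5.3; H(240°)/H(240°) eclipsed 3.8 → 13.5 kJ/mol.
CN at 60° (staggered): F(120°)/CN(60°) gauche 1.9 → 1.9 kJ/mol.
CN at 120° (eclipsed): H(0°)/H(0°) eclipsed 3.8; F(120°)/CN(120°) eclipsed 7.4; H(240°)/H(240°) eclipsed 3.8 → 15.0 kJ/mol.
CN at 180° (staggered): F(120°)/CN(180°) gauche 1.9 → 1.9 kJ/mol.
CN at 240° (eclipsed): H(0°)/H(0°) eclipsed 3.8; F(120°)/H(120°) eclipsed 5.3; H(240°)/CN(240°) eclipsed 4.4 → 13.5 kJ/mol.
CN at 300° (staggered): no non-H gauche contacts → 0.0 kJ/mol.
Max at 120° (15.0 kJ/mol), min at 300° (0.0 kJ/mol); barrier = 15.0 kJ/mol.

15.0 kJ/mol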